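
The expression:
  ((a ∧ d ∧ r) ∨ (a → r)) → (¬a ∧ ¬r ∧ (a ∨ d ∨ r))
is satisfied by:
  {a: True, d: True, r: False}
  {a: True, r: False, d: False}
  {d: True, r: False, a: False}


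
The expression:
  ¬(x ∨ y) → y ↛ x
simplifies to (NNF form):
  x ∨ y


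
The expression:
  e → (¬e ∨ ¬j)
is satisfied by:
  {e: False, j: False}
  {j: True, e: False}
  {e: True, j: False}


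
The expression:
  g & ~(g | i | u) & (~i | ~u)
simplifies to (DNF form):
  False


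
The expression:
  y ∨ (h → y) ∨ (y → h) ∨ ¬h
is always true.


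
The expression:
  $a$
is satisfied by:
  {a: True}


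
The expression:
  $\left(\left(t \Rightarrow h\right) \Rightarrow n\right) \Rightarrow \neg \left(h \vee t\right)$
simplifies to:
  $\left(h \wedge \neg n\right) \vee \left(\neg h \wedge \neg t\right)$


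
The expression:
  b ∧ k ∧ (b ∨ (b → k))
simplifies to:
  b ∧ k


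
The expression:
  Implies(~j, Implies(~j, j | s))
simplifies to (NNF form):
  j | s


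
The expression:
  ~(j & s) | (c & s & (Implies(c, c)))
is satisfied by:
  {c: True, s: False, j: False}
  {s: False, j: False, c: False}
  {j: True, c: True, s: False}
  {j: True, s: False, c: False}
  {c: True, s: True, j: False}
  {s: True, c: False, j: False}
  {j: True, s: True, c: True}


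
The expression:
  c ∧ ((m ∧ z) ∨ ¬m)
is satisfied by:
  {c: True, z: True, m: False}
  {c: True, m: False, z: False}
  {c: True, z: True, m: True}


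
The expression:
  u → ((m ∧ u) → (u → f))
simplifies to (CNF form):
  f ∨ ¬m ∨ ¬u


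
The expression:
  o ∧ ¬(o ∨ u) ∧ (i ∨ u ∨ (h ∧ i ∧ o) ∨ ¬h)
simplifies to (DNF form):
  False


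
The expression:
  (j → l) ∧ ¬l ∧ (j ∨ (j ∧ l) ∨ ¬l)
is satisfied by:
  {l: False, j: False}


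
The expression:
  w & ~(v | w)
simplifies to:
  False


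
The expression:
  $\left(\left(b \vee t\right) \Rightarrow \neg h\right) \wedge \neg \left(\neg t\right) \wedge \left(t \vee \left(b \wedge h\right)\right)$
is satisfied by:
  {t: True, h: False}


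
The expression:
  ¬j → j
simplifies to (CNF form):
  j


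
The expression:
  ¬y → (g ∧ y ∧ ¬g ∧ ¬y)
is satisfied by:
  {y: True}


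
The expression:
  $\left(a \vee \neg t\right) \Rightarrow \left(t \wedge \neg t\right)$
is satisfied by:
  {t: True, a: False}


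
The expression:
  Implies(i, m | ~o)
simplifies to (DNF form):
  m | ~i | ~o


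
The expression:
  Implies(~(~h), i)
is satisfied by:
  {i: True, h: False}
  {h: False, i: False}
  {h: True, i: True}


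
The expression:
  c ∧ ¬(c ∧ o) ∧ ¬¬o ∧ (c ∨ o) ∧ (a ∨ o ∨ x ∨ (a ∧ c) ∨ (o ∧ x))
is never true.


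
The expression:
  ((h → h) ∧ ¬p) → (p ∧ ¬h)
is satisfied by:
  {p: True}


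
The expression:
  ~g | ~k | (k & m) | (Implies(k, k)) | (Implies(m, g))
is always true.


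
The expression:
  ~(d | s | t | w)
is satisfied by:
  {d: False, w: False, t: False, s: False}


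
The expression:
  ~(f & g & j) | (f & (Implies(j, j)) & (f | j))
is always true.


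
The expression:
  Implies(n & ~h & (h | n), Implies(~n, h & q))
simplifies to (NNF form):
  True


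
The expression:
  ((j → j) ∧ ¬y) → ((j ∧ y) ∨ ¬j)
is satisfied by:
  {y: True, j: False}
  {j: False, y: False}
  {j: True, y: True}


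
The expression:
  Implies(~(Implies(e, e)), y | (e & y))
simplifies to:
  True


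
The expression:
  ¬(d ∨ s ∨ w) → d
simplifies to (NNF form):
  d ∨ s ∨ w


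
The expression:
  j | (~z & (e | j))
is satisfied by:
  {e: True, j: True, z: False}
  {j: True, z: False, e: False}
  {e: True, j: True, z: True}
  {j: True, z: True, e: False}
  {e: True, z: False, j: False}


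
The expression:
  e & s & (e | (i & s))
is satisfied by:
  {e: True, s: True}


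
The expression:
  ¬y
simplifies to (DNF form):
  ¬y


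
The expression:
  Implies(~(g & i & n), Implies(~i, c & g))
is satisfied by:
  {i: True, g: True, c: True}
  {i: True, g: True, c: False}
  {i: True, c: True, g: False}
  {i: True, c: False, g: False}
  {g: True, c: True, i: False}


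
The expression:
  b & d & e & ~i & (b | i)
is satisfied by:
  {e: True, b: True, d: True, i: False}


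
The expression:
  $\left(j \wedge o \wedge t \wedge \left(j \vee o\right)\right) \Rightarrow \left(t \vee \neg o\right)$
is always true.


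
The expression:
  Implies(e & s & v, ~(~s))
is always true.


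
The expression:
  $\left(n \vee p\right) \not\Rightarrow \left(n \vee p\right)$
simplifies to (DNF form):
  $\text{False}$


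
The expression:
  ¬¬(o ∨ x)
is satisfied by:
  {x: True, o: True}
  {x: True, o: False}
  {o: True, x: False}


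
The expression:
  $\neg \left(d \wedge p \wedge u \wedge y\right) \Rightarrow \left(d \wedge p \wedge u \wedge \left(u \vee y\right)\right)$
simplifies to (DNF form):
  $d \wedge p \wedge u$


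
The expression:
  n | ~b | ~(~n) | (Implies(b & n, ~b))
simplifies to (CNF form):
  True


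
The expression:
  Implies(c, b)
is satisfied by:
  {b: True, c: False}
  {c: False, b: False}
  {c: True, b: True}


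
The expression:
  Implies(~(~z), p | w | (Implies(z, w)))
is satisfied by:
  {p: True, w: True, z: False}
  {p: True, w: False, z: False}
  {w: True, p: False, z: False}
  {p: False, w: False, z: False}
  {p: True, z: True, w: True}
  {p: True, z: True, w: False}
  {z: True, w: True, p: False}


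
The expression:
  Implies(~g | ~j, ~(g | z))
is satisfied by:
  {j: True, g: False, z: False}
  {g: False, z: False, j: False}
  {j: True, g: True, z: False}
  {z: True, j: True, g: True}


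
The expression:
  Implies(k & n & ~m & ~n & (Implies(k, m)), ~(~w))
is always true.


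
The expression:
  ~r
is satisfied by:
  {r: False}


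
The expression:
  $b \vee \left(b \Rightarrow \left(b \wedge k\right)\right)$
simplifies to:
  $\text{True}$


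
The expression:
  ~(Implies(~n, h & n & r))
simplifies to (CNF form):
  ~n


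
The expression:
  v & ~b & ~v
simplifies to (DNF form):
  False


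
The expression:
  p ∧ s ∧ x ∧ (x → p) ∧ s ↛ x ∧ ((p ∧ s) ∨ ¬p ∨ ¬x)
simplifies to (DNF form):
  False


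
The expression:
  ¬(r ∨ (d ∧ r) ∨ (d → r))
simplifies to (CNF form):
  d ∧ ¬r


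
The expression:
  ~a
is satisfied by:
  {a: False}


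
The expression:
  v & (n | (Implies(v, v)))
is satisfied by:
  {v: True}


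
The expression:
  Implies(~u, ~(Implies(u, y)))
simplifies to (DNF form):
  u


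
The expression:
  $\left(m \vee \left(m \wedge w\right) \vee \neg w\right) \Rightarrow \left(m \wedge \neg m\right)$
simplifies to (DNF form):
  $w \wedge \neg m$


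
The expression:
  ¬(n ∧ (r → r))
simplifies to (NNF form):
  ¬n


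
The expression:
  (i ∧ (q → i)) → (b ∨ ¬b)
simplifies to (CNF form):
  True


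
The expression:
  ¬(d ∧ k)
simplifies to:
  ¬d ∨ ¬k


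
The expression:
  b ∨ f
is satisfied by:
  {b: True, f: True}
  {b: True, f: False}
  {f: True, b: False}


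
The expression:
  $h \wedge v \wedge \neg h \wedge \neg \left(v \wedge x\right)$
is never true.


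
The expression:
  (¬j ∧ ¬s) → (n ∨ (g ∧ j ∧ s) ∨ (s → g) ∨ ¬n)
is always true.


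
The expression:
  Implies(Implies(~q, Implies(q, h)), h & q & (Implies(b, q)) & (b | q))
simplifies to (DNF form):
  h & q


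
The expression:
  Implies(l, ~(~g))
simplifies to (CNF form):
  g | ~l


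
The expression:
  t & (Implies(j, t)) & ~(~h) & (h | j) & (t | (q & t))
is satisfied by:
  {t: True, h: True}


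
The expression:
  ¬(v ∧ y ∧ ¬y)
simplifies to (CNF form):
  True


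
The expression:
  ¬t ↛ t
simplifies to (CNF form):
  True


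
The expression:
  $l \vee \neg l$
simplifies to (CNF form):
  $\text{True}$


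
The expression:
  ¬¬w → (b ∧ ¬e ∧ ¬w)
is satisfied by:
  {w: False}


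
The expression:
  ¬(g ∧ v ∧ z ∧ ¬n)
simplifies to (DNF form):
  n ∨ ¬g ∨ ¬v ∨ ¬z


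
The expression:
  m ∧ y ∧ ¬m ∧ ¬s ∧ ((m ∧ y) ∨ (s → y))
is never true.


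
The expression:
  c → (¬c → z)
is always true.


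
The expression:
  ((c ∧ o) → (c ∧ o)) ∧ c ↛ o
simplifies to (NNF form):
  c ∧ ¬o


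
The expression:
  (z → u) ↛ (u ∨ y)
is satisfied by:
  {u: False, y: False, z: False}


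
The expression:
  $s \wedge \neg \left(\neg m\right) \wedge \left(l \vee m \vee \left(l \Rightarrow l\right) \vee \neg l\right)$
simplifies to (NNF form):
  $m \wedge s$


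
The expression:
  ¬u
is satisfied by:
  {u: False}


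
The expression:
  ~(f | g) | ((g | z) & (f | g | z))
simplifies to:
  g | z | ~f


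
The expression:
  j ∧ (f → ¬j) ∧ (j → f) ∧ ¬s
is never true.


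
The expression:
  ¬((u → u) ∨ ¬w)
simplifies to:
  False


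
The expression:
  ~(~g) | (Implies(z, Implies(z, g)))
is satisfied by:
  {g: True, z: False}
  {z: False, g: False}
  {z: True, g: True}


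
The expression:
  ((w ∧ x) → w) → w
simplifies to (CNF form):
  w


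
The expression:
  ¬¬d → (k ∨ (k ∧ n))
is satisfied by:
  {k: True, d: False}
  {d: False, k: False}
  {d: True, k: True}


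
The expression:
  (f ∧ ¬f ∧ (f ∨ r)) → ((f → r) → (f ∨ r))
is always true.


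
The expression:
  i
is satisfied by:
  {i: True}


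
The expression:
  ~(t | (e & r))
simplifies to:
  ~t & (~e | ~r)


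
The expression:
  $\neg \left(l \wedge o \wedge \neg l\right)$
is always true.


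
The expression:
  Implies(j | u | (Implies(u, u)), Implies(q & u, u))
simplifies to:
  True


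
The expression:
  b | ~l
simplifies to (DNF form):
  b | ~l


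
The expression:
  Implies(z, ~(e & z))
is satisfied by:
  {e: False, z: False}
  {z: True, e: False}
  {e: True, z: False}


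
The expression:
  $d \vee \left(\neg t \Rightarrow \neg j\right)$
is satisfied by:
  {d: True, t: True, j: False}
  {d: True, t: False, j: False}
  {t: True, d: False, j: False}
  {d: False, t: False, j: False}
  {j: True, d: True, t: True}
  {j: True, d: True, t: False}
  {j: True, t: True, d: False}


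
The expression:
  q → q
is always true.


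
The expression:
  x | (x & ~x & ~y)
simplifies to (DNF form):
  x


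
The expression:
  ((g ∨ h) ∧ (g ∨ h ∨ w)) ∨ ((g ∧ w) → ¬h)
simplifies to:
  True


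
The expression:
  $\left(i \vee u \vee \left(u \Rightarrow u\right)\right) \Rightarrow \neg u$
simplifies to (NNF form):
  $\neg u$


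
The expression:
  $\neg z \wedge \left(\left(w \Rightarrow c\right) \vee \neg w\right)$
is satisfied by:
  {c: True, z: False, w: False}
  {z: False, w: False, c: False}
  {c: True, w: True, z: False}


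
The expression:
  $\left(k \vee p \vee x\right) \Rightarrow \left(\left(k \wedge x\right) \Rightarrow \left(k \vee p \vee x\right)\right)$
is always true.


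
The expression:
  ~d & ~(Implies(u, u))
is never true.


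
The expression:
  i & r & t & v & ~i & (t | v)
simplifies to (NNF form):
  False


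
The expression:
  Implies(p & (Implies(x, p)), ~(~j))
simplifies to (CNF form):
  j | ~p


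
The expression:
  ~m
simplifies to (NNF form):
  ~m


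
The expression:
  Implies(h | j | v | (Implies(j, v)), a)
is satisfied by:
  {a: True}


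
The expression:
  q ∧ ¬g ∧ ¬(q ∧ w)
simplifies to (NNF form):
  q ∧ ¬g ∧ ¬w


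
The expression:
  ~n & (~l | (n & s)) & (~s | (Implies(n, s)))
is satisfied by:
  {n: False, l: False}


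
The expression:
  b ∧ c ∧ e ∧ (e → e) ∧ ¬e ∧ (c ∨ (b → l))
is never true.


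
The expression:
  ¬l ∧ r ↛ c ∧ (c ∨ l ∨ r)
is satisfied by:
  {r: True, l: False, c: False}


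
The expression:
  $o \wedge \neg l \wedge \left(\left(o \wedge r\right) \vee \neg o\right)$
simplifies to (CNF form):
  $o \wedge r \wedge \neg l$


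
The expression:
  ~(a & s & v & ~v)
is always true.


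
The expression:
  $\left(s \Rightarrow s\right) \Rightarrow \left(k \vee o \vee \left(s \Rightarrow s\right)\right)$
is always true.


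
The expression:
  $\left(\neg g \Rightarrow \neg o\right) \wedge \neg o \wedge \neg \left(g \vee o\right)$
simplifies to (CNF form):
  $\neg g \wedge \neg o$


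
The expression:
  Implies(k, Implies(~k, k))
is always true.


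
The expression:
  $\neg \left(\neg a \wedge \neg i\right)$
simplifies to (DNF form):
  $a \vee i$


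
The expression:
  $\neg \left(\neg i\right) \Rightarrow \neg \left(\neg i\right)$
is always true.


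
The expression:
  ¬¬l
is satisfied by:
  {l: True}


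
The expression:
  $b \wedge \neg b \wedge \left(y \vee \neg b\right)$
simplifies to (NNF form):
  $\text{False}$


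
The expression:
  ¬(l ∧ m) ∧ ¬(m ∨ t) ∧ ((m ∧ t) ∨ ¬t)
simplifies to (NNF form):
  ¬m ∧ ¬t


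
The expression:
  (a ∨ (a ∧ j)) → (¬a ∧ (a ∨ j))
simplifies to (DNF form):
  ¬a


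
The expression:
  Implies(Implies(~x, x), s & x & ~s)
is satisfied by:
  {x: False}


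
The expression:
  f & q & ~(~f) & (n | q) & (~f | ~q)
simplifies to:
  False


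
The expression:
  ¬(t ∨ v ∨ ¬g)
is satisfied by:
  {g: True, v: False, t: False}


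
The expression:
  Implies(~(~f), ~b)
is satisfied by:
  {b: False, f: False}
  {f: True, b: False}
  {b: True, f: False}


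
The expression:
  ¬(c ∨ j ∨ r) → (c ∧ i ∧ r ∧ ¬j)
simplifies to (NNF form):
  c ∨ j ∨ r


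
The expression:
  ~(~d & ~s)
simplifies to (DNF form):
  d | s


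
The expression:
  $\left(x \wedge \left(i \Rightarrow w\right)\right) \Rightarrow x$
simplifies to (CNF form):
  $\text{True}$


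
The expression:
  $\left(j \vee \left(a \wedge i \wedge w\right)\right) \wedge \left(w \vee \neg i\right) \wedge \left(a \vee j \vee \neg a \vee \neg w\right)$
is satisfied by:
  {a: True, j: True, w: True, i: False}
  {a: True, j: True, w: False, i: False}
  {j: True, w: True, i: False, a: False}
  {j: True, w: False, i: False, a: False}
  {a: True, j: True, i: True, w: True}
  {j: True, i: True, w: True, a: False}
  {a: True, i: True, w: True, j: False}


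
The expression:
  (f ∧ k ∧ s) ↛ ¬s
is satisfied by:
  {s: True, f: True, k: True}


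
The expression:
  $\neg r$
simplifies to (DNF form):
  $\neg r$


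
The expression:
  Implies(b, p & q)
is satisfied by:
  {p: True, q: True, b: False}
  {p: True, q: False, b: False}
  {q: True, p: False, b: False}
  {p: False, q: False, b: False}
  {b: True, p: True, q: True}


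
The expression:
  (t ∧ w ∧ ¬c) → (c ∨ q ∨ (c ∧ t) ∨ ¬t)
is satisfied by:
  {c: True, q: True, w: False, t: False}
  {c: True, w: False, t: False, q: False}
  {q: True, w: False, t: False, c: False}
  {q: False, w: False, t: False, c: False}
  {c: True, t: True, q: True, w: False}
  {c: True, t: True, q: False, w: False}
  {t: True, q: True, c: False, w: False}
  {t: True, c: False, w: False, q: False}
  {q: True, c: True, w: True, t: False}
  {c: True, w: True, q: False, t: False}
  {q: True, w: True, c: False, t: False}
  {w: True, c: False, t: False, q: False}
  {c: True, t: True, w: True, q: True}
  {c: True, t: True, w: True, q: False}
  {t: True, w: True, q: True, c: False}


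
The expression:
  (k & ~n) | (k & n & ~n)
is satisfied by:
  {k: True, n: False}


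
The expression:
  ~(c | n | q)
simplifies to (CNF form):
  ~c & ~n & ~q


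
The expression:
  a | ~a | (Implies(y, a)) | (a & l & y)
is always true.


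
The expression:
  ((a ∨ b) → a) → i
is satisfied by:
  {i: True, b: True, a: False}
  {i: True, a: False, b: False}
  {i: True, b: True, a: True}
  {i: True, a: True, b: False}
  {b: True, a: False, i: False}


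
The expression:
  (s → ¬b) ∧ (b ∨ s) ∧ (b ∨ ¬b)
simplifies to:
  (b ∧ ¬s) ∨ (s ∧ ¬b)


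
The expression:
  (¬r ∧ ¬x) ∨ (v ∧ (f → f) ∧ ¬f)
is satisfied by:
  {v: True, r: False, x: False, f: False}
  {v: False, r: False, x: False, f: False}
  {f: True, v: True, r: False, x: False}
  {f: True, v: False, r: False, x: False}
  {x: True, v: True, r: False, f: False}
  {r: True, v: True, x: False, f: False}
  {x: True, r: True, v: True, f: False}


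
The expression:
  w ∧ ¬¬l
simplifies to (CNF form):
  l ∧ w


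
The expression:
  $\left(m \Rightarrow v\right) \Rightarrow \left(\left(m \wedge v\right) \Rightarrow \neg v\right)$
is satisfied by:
  {m: False, v: False}
  {v: True, m: False}
  {m: True, v: False}


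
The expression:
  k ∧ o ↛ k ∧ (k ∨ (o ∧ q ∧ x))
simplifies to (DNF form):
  False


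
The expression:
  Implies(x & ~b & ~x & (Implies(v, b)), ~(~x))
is always true.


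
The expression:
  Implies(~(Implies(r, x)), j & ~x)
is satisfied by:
  {x: True, j: True, r: False}
  {x: True, j: False, r: False}
  {j: True, x: False, r: False}
  {x: False, j: False, r: False}
  {r: True, x: True, j: True}
  {r: True, x: True, j: False}
  {r: True, j: True, x: False}


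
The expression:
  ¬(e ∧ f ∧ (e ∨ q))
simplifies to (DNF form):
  ¬e ∨ ¬f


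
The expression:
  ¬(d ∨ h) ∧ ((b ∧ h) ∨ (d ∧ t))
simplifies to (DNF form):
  False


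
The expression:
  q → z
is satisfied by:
  {z: True, q: False}
  {q: False, z: False}
  {q: True, z: True}


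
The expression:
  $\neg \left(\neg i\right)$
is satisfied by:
  {i: True}


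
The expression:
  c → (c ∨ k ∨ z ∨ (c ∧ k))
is always true.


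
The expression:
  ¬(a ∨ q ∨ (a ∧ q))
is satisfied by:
  {q: False, a: False}


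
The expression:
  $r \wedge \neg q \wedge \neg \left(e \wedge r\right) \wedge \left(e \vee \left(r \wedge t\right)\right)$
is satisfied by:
  {t: True, r: True, q: False, e: False}


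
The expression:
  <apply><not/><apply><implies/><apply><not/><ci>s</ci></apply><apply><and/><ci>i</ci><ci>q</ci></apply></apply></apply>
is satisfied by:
  {q: False, s: False, i: False}
  {i: True, q: False, s: False}
  {q: True, i: False, s: False}


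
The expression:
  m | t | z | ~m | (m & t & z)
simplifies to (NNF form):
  True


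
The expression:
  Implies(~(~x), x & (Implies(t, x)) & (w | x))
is always true.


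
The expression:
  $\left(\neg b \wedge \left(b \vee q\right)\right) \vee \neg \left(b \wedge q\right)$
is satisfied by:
  {q: False, b: False}
  {b: True, q: False}
  {q: True, b: False}


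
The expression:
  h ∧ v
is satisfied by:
  {h: True, v: True}


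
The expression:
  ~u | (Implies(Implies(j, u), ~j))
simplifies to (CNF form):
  ~j | ~u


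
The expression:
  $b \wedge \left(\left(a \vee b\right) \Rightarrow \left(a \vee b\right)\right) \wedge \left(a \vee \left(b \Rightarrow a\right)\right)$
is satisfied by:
  {a: True, b: True}


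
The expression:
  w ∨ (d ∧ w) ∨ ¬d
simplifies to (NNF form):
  w ∨ ¬d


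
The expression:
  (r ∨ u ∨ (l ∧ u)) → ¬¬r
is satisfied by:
  {r: True, u: False}
  {u: False, r: False}
  {u: True, r: True}


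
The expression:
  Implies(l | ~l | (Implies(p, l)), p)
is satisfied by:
  {p: True}


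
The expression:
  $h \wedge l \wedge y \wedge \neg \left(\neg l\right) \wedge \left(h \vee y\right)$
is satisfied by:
  {h: True, y: True, l: True}


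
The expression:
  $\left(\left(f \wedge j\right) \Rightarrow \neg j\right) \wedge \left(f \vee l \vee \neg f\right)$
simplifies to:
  $\neg f \vee \neg j$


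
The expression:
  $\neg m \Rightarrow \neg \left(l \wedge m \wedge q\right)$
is always true.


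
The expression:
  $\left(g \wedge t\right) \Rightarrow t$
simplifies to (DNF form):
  $\text{True}$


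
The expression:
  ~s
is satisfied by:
  {s: False}


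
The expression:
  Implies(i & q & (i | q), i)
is always true.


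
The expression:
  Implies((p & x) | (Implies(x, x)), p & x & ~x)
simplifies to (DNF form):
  False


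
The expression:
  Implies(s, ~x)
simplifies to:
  ~s | ~x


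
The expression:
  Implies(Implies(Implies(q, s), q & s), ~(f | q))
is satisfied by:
  {q: False}


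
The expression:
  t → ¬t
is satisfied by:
  {t: False}


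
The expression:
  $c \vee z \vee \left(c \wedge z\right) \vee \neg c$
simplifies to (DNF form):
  $\text{True}$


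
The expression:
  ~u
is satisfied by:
  {u: False}


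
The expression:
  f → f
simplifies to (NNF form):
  True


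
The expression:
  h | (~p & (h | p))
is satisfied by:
  {h: True}


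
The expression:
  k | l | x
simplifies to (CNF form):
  k | l | x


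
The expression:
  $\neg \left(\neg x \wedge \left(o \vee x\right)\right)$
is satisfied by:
  {x: True, o: False}
  {o: False, x: False}
  {o: True, x: True}


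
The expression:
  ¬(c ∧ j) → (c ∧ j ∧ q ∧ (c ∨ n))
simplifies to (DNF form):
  c ∧ j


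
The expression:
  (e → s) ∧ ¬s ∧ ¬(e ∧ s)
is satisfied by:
  {e: False, s: False}


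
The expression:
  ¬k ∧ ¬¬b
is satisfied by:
  {b: True, k: False}


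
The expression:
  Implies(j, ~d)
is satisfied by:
  {d: False, j: False}
  {j: True, d: False}
  {d: True, j: False}


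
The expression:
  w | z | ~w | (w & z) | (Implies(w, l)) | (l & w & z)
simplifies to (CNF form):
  True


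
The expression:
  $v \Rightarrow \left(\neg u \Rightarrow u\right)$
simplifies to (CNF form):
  $u \vee \neg v$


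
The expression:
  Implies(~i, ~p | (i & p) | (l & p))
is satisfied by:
  {i: True, l: True, p: False}
  {i: True, p: False, l: False}
  {l: True, p: False, i: False}
  {l: False, p: False, i: False}
  {i: True, l: True, p: True}
  {i: True, p: True, l: False}
  {l: True, p: True, i: False}


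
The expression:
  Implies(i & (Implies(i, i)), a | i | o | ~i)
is always true.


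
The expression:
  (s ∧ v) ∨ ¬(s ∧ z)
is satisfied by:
  {v: True, s: False, z: False}
  {s: False, z: False, v: False}
  {z: True, v: True, s: False}
  {z: True, s: False, v: False}
  {v: True, s: True, z: False}
  {s: True, v: False, z: False}
  {z: True, s: True, v: True}


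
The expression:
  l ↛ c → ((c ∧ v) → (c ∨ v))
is always true.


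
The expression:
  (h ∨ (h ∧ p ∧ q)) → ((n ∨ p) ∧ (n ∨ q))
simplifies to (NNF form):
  n ∨ (p ∧ q) ∨ ¬h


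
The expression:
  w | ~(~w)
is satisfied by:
  {w: True}


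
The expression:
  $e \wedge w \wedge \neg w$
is never true.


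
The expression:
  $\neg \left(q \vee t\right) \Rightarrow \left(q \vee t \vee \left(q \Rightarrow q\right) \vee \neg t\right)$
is always true.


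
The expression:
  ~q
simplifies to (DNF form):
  ~q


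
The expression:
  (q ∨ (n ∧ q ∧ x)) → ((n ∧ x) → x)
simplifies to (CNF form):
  True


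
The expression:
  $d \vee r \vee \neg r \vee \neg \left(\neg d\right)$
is always true.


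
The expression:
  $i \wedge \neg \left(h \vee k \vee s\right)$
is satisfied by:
  {i: True, h: False, k: False, s: False}


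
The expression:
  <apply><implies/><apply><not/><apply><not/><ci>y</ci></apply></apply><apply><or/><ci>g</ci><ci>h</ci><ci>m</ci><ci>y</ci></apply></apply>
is always true.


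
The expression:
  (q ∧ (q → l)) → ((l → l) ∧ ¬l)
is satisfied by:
  {l: False, q: False}
  {q: True, l: False}
  {l: True, q: False}


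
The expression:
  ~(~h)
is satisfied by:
  {h: True}


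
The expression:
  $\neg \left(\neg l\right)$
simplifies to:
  $l$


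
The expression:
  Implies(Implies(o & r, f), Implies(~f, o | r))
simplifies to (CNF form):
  f | o | r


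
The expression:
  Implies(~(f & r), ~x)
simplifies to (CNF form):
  (f | ~x) & (r | ~x)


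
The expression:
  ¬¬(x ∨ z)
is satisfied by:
  {x: True, z: True}
  {x: True, z: False}
  {z: True, x: False}


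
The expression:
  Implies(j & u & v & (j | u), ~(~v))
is always true.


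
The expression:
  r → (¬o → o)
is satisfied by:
  {o: True, r: False}
  {r: False, o: False}
  {r: True, o: True}


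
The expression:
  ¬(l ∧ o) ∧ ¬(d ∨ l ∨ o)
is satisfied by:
  {d: False, o: False, l: False}


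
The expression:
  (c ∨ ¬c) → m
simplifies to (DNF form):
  m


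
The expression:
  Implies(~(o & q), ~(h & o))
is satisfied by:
  {q: True, h: False, o: False}
  {h: False, o: False, q: False}
  {q: True, o: True, h: False}
  {o: True, h: False, q: False}
  {q: True, h: True, o: False}
  {h: True, q: False, o: False}
  {q: True, o: True, h: True}


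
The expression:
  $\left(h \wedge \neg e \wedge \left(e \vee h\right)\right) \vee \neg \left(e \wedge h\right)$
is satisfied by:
  {h: False, e: False}
  {e: True, h: False}
  {h: True, e: False}


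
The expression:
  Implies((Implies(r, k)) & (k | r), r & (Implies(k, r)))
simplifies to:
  r | ~k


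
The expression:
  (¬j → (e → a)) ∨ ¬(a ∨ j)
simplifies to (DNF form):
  True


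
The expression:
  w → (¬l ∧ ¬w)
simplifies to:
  ¬w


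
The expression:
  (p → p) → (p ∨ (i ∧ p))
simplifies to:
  p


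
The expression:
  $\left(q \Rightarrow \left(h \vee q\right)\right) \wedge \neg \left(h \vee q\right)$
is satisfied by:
  {q: False, h: False}


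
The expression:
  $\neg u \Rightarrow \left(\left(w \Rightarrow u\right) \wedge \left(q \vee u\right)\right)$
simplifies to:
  $u \vee \left(q \wedge \neg w\right)$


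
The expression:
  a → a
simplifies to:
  True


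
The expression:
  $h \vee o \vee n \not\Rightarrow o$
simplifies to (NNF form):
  $h \vee n \vee o$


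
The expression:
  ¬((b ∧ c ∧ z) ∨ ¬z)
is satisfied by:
  {z: True, c: False, b: False}
  {z: True, b: True, c: False}
  {z: True, c: True, b: False}


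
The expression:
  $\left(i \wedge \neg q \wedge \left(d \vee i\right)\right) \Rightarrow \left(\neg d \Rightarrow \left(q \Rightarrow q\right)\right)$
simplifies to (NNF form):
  $\text{True}$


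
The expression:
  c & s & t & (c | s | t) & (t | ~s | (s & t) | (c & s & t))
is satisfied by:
  {t: True, c: True, s: True}


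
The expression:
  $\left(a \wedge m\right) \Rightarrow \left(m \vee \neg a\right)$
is always true.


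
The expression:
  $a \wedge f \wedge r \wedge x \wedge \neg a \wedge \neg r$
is never true.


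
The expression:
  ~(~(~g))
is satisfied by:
  {g: False}


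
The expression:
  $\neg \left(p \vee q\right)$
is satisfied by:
  {q: False, p: False}


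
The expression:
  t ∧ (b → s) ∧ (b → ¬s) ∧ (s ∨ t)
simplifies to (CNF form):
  t ∧ ¬b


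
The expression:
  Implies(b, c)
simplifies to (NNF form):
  c | ~b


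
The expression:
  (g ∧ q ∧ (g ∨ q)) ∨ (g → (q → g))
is always true.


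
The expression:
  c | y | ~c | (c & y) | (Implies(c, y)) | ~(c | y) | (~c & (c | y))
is always true.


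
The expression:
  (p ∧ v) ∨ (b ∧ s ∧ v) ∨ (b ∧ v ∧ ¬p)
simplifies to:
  v ∧ (b ∨ p)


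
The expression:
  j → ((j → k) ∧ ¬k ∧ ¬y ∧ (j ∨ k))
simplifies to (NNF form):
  ¬j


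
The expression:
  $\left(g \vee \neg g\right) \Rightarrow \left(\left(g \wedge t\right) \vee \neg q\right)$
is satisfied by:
  {g: True, t: True, q: False}
  {g: True, t: False, q: False}
  {t: True, g: False, q: False}
  {g: False, t: False, q: False}
  {q: True, g: True, t: True}


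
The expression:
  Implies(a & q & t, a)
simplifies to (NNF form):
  True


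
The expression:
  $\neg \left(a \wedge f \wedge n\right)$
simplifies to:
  $\neg a \vee \neg f \vee \neg n$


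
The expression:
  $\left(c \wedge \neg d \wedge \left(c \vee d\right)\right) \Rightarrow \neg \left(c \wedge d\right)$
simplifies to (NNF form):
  $\text{True}$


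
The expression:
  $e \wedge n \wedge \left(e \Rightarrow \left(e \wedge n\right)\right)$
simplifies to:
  $e \wedge n$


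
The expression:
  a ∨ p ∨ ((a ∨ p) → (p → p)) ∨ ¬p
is always true.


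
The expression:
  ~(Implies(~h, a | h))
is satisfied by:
  {h: False, a: False}


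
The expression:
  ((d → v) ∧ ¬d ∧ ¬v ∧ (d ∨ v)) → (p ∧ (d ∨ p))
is always true.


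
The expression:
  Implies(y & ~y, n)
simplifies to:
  True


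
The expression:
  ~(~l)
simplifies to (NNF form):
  l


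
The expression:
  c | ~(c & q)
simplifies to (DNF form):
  True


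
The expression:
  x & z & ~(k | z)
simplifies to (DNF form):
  False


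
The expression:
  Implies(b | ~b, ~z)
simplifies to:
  ~z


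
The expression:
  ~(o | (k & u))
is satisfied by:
  {o: False, u: False, k: False}
  {k: True, o: False, u: False}
  {u: True, o: False, k: False}


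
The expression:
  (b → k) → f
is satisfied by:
  {f: True, b: True, k: False}
  {f: True, b: False, k: False}
  {k: True, f: True, b: True}
  {k: True, f: True, b: False}
  {b: True, k: False, f: False}


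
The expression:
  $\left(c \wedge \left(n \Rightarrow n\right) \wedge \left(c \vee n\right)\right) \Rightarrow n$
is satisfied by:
  {n: True, c: False}
  {c: False, n: False}
  {c: True, n: True}


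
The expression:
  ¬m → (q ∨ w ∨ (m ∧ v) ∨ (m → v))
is always true.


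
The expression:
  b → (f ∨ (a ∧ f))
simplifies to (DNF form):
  f ∨ ¬b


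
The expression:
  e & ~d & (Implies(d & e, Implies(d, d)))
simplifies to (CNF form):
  e & ~d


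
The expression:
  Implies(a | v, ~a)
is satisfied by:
  {a: False}


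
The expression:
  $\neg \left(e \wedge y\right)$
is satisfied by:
  {e: False, y: False}
  {y: True, e: False}
  {e: True, y: False}


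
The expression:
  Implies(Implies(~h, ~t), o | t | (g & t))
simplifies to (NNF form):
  o | t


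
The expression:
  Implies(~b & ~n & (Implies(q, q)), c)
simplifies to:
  b | c | n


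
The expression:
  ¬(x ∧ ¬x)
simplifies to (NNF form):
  True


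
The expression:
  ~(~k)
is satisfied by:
  {k: True}


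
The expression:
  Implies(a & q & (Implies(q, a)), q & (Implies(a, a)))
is always true.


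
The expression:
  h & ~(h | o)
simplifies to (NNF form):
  False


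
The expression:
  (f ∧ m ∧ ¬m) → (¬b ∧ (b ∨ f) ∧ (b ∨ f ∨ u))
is always true.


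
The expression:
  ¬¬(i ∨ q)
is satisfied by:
  {i: True, q: True}
  {i: True, q: False}
  {q: True, i: False}


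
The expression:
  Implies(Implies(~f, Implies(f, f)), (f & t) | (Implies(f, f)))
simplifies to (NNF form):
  True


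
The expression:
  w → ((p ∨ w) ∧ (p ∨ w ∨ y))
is always true.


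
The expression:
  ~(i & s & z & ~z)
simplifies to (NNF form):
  True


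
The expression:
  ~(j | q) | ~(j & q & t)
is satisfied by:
  {t: False, j: False, q: False}
  {q: True, t: False, j: False}
  {j: True, t: False, q: False}
  {q: True, j: True, t: False}
  {t: True, q: False, j: False}
  {q: True, t: True, j: False}
  {j: True, t: True, q: False}


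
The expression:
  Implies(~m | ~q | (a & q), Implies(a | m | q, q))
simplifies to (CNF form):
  (q | ~a) & (q | ~m)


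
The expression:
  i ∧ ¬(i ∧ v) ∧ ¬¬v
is never true.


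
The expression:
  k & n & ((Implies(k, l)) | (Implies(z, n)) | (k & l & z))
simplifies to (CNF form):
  k & n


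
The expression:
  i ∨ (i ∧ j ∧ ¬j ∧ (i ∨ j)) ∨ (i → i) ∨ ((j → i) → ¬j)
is always true.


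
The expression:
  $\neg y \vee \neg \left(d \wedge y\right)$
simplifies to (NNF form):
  $\neg d \vee \neg y$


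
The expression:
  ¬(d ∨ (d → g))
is never true.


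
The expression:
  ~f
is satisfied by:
  {f: False}


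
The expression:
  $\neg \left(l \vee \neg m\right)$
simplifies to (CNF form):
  $m \wedge \neg l$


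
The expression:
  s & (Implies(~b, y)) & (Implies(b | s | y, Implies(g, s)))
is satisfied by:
  {b: True, y: True, s: True}
  {b: True, s: True, y: False}
  {y: True, s: True, b: False}


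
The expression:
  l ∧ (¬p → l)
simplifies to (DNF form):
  l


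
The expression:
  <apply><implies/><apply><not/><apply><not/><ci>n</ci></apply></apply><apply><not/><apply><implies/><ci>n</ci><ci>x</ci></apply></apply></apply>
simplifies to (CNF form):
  <apply><or/><apply><not/><ci>n</ci></apply><apply><not/><ci>x</ci></apply></apply>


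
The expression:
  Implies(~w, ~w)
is always true.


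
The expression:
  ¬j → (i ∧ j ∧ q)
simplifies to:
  j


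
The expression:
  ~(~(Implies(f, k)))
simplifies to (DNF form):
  k | ~f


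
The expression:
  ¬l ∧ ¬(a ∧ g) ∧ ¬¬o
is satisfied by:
  {o: True, g: False, a: False, l: False}
  {o: True, a: True, g: False, l: False}
  {o: True, g: True, a: False, l: False}


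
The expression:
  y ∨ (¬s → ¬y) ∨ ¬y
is always true.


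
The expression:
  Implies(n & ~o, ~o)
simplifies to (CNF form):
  True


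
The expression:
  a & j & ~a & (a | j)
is never true.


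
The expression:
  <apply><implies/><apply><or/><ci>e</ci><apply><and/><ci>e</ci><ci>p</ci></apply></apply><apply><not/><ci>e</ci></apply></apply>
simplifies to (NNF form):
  <apply><not/><ci>e</ci></apply>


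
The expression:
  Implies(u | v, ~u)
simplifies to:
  ~u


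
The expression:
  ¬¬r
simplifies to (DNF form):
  r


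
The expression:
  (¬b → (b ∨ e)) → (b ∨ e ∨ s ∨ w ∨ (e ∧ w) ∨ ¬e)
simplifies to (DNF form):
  True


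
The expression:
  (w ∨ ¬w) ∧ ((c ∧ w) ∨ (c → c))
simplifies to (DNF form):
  True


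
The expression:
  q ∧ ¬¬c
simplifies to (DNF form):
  c ∧ q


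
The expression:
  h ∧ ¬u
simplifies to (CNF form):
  h ∧ ¬u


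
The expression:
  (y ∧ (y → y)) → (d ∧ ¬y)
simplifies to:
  ¬y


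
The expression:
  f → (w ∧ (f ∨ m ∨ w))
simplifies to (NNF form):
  w ∨ ¬f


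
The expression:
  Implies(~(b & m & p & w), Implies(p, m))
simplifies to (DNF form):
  m | ~p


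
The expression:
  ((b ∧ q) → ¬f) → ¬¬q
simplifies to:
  q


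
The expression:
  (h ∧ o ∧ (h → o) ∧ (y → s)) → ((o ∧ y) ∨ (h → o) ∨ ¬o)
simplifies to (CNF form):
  True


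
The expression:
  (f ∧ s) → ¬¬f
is always true.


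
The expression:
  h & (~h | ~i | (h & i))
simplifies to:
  h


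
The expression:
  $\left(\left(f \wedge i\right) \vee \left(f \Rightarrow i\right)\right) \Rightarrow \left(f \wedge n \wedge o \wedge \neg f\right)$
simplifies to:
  $f \wedge \neg i$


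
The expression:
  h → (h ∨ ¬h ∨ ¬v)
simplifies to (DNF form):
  True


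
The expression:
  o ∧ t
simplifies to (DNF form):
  o ∧ t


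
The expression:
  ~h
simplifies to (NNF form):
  ~h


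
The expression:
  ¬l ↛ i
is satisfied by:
  {i: True, l: False}
  {l: False, i: False}
  {l: True, i: True}


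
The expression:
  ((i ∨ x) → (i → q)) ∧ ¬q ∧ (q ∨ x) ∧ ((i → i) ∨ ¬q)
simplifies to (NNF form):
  x ∧ ¬i ∧ ¬q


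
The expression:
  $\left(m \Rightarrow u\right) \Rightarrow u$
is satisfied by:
  {m: True, u: True}
  {m: True, u: False}
  {u: True, m: False}


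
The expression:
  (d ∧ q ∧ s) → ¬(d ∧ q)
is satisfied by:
  {s: False, q: False, d: False}
  {d: True, s: False, q: False}
  {q: True, s: False, d: False}
  {d: True, q: True, s: False}
  {s: True, d: False, q: False}
  {d: True, s: True, q: False}
  {q: True, s: True, d: False}


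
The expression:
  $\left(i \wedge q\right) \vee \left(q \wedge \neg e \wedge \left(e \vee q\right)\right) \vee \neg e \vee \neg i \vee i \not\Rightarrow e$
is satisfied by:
  {q: True, e: False, i: False}
  {e: False, i: False, q: False}
  {i: True, q: True, e: False}
  {i: True, e: False, q: False}
  {q: True, e: True, i: False}
  {e: True, q: False, i: False}
  {i: True, e: True, q: True}


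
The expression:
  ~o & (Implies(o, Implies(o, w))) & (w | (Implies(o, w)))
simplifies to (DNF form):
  ~o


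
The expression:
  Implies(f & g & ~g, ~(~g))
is always true.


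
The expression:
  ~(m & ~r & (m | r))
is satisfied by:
  {r: True, m: False}
  {m: False, r: False}
  {m: True, r: True}


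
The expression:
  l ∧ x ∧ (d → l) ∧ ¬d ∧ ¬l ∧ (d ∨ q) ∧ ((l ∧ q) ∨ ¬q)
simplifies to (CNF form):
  False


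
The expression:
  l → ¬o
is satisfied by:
  {l: False, o: False}
  {o: True, l: False}
  {l: True, o: False}


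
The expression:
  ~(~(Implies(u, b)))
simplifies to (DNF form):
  b | ~u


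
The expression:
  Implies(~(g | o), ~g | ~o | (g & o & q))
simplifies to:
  True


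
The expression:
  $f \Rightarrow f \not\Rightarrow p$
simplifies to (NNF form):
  $\neg f \vee \neg p$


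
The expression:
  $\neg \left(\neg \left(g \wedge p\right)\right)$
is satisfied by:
  {p: True, g: True}


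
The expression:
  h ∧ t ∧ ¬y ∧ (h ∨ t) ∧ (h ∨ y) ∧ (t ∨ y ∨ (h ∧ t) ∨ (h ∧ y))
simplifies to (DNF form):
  h ∧ t ∧ ¬y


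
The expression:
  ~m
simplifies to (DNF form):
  ~m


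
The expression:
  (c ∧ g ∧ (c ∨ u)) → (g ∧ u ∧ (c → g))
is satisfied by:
  {u: True, g: False, c: False}
  {g: False, c: False, u: False}
  {u: True, c: True, g: False}
  {c: True, g: False, u: False}
  {u: True, g: True, c: False}
  {g: True, u: False, c: False}
  {u: True, c: True, g: True}


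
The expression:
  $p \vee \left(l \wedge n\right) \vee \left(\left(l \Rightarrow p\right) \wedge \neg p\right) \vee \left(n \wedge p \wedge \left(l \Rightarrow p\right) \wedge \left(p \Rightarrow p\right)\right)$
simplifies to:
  $n \vee p \vee \neg l$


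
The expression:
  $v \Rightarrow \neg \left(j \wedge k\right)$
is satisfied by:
  {k: False, j: False, v: False}
  {v: True, k: False, j: False}
  {j: True, k: False, v: False}
  {v: True, j: True, k: False}
  {k: True, v: False, j: False}
  {v: True, k: True, j: False}
  {j: True, k: True, v: False}


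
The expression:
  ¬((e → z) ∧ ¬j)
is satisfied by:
  {e: True, j: True, z: False}
  {j: True, z: False, e: False}
  {e: True, j: True, z: True}
  {j: True, z: True, e: False}
  {e: True, z: False, j: False}


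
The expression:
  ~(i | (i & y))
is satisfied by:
  {i: False}


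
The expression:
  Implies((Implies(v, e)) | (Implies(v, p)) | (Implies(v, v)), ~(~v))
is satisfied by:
  {v: True}


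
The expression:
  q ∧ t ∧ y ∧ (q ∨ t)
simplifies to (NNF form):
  q ∧ t ∧ y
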